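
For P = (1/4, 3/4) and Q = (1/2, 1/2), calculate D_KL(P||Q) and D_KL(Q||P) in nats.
D_KL(P||Q) = 0.1308, D_KL(Q||P) = 0.1438

KL divergence is not symmetric: D_KL(P||Q) ≠ D_KL(Q||P) in general.

D_KL(P||Q) = 0.1308 nats
D_KL(Q||P) = 0.1438 nats

No, they are not equal!

This asymmetry is why KL divergence is not a true distance metric.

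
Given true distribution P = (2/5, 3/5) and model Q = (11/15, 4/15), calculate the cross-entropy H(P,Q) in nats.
0.9171 nats

Cross-entropy: H(P,Q) = -Σ p(x) log q(x)

Alternatively: H(P,Q) = H(P) + D_KL(P||Q)
H(P) = 0.6730 nats
D_KL(P||Q) = 0.2441 nats

H(P,Q) = 0.6730 + 0.2441 = 0.9171 nats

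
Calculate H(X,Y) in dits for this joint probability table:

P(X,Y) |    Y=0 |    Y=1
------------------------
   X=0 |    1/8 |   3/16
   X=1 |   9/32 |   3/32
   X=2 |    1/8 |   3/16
0.7497 dits

Joint entropy is H(X,Y) = -Σ_{x,y} p(x,y) log p(x,y).

Summing over all non-zero entries:
H(X,Y) = -[1/8·log_10(1/8) + 3/16·log_10(3/16) + 9/32·log_10(9/32) + 3/32·log_10(3/32) + 1/8·log_10(1/8) + 3/16·log_10(3/16)]
H(X,Y) = 0.7497 dits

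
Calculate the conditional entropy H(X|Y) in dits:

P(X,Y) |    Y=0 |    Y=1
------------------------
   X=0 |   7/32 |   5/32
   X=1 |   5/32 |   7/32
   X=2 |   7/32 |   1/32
0.4388 dits

Using the chain rule: H(X|Y) = H(X,Y) - H(Y)

First, compute H(X,Y) = 0.7321 dits

Marginal P(Y) = (19/32, 13/32)
H(Y) = 0.2934 dits

H(X|Y) = H(X,Y) - H(Y) = 0.7321 - 0.2934 = 0.4388 dits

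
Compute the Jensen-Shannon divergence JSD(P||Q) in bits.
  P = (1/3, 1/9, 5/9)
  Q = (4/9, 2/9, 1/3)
0.0396 bits

Jensen-Shannon divergence is:
JSD(P||Q) = 0.5 × D_KL(P||M) + 0.5 × D_KL(Q||M)
where M = 0.5 × (P + Q) is the mixture distribution.

M = 0.5 × (1/3, 1/9, 5/9) + 0.5 × (4/9, 2/9, 1/3) = (7/18, 1/6, 4/9)

D_KL(P||M) = 0.0397 bits
D_KL(Q||M) = 0.0395 bits

JSD(P||Q) = 0.5 × 0.0397 + 0.5 × 0.0395 = 0.0396 bits

Unlike KL divergence, JSD is symmetric and bounded: 0 ≤ JSD ≤ log(2).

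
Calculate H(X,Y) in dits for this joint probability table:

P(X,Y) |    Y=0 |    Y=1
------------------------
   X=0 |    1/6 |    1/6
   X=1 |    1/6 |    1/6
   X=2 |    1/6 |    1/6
0.7782 dits

Joint entropy is H(X,Y) = -Σ_{x,y} p(x,y) log p(x,y).

Summing over all non-zero entries:
H(X,Y) = -[1/6·log_10(1/6) + 1/6·log_10(1/6) + 1/6·log_10(1/6) + 1/6·log_10(1/6) + 1/6·log_10(1/6) + 1/6·log_10(1/6)]
H(X,Y) = 0.7782 dits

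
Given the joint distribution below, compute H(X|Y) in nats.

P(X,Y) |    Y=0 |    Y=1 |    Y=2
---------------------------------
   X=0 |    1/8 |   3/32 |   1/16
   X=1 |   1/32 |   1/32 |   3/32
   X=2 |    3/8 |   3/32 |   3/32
0.8902 nats

Using the chain rule: H(X|Y) = H(X,Y) - H(Y)

First, compute H(X,Y) = 1.9053 nats

Marginal P(Y) = (17/32, 7/32, 1/4)
H(Y) = 1.0151 nats

H(X|Y) = H(X,Y) - H(Y) = 1.9053 - 1.0151 = 0.8902 nats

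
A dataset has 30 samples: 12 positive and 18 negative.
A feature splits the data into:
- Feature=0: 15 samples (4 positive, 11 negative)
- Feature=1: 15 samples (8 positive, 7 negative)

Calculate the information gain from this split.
0.0542 bits

Information Gain = H(Y) - H(Y|Feature)

Before split:
P(positive) = 12/30 = 0.4000
H(Y) = 0.9710 bits

After split:
Feature=0: H = 0.8366 bits (weight = 15/30)
Feature=1: H = 0.9968 bits (weight = 15/30)
H(Y|Feature) = (15/30)×0.8366 + (15/30)×0.9968 = 0.9167 bits

Information Gain = 0.9710 - 0.9167 = 0.0542 bits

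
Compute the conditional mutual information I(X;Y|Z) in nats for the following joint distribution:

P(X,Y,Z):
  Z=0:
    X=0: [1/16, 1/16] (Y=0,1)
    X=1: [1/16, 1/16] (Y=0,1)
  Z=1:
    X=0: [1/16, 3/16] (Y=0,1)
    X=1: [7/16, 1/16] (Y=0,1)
0.1484 nats

Conditional mutual information: I(X;Y|Z) = H(X|Z) + H(Y|Z) - H(X,Y|Z)

H(Z) = 0.5623
H(X,Z) = 1.2130 → H(X|Z) = 0.6507
H(Y,Z) = 1.2130 → H(Y|Z) = 0.6507
H(X,Y,Z) = 1.7153 → H(X,Y|Z) = 1.1529

I(X;Y|Z) = 0.6507 + 0.6507 - 1.1529 = 0.1484 nats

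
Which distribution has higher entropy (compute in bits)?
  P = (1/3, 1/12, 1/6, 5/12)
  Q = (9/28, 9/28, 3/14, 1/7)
Q

Computing entropies in bits:
H(P) = 1.7842
H(Q) = 1.9299

Distribution Q has higher entropy.

Intuition: The distribution closer to uniform (more spread out) has higher entropy.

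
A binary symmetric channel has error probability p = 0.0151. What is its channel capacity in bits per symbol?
0.8870 bits

For a binary symmetric channel (BSC) with error probability p:
Capacity C = 1 - H(p) bits per symbol

where H(p) = -p log₂(p) - (1-p) log₂(1-p) is the binary entropy function.

H(0.0151) = 0.1130 bits
C = 1 - 0.1130 = 0.8870 bits per symbol

This means we can reliably transmit up to 0.8870 bits of information per channel use.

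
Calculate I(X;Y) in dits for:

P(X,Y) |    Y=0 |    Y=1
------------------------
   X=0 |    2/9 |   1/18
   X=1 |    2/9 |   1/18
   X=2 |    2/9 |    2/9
0.0219 dits

Mutual information: I(X;Y) = H(X) + H(Y) - H(X,Y)

Marginals:
P(X) = (5/18, 5/18, 4/9), H(X) = 0.4656 dits
P(Y) = (2/3, 1/3), H(Y) = 0.2764 dits

Joint entropy: H(X,Y) = 0.7201 dits

I(X;Y) = 0.4656 + 0.2764 - 0.7201 = 0.0219 dits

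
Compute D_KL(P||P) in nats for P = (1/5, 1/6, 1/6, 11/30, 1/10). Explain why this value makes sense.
0.0000 nats

KL divergence satisfies the Gibbs inequality: D_KL(P||Q) ≥ 0 for all distributions P, Q.

D_KL(P||Q) = Σ p(x) log(p(x)/q(x))
Each term is p(x) × log_e(p(x)/p(x)) = p(x) × log_e(1) = 0, so the sum is 0.
D_KL(P||Q) = 0.0000 nats

When P = Q, the KL divergence is exactly 0, as there is no 'divergence' between identical distributions.

This non-negativity is a fundamental property: relative entropy cannot be negative because it measures how different Q is from P.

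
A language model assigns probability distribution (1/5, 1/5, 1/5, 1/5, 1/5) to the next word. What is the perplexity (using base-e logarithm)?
5.0000

Perplexity is e^H (or exp(H) for natural log).

First, H = -Σ p log p = 1.6094 nats
Perplexity = e^1.6094 = 5.0000

Interpretation: The model's uncertainty is equivalent to choosing uniformly among 5.0 options.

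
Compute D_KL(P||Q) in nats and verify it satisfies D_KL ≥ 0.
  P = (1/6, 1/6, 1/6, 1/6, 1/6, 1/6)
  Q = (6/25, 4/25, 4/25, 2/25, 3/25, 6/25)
0.0691 nats

KL divergence satisfies the Gibbs inequality: D_KL(P||Q) ≥ 0 for all distributions P, Q.

D_KL(P||Q) = Σ p(x) log(p(x)/q(x))
Term by term:
  x=0: 1/6 × log_e[(1/6)/(6/25)] = -0.0608
  x=1: 1/6 × log_e[(1/6)/(4/25)] = 0.0068
  x=2: 1/6 × log_e[(1/6)/(4/25)] = 0.0068
  x=3: 1/6 × log_e[(1/6)/(2/25)] = 0.1223
  x=4: 1/6 × log_e[(1/6)/(3/25)] = 0.0548
  x=5: 1/6 × log_e[(1/6)/(6/25)] = -0.0608
D_KL(P||Q) = 0.0691 nats

D_KL(P||Q) = 0.0691 ≥ 0 ✓

This non-negativity is a fundamental property: relative entropy cannot be negative because it measures how different Q is from P.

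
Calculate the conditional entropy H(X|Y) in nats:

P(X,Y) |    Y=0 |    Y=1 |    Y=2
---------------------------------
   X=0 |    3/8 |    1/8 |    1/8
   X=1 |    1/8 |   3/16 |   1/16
0.6108 nats

Using the chain rule: H(X|Y) = H(X,Y) - H(Y)

First, compute H(X,Y) = 1.6348 nats

Marginal P(Y) = (1/2, 5/16, 3/16)
H(Y) = 1.0239 nats

H(X|Y) = H(X,Y) - H(Y) = 1.6348 - 1.0239 = 0.6108 nats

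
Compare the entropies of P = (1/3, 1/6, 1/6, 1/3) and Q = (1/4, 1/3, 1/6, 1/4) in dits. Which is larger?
Q

Computing entropies in dits:
H(P) = 0.5775
H(Q) = 0.5898

Distribution Q has higher entropy.

Intuition: The distribution closer to uniform (more spread out) has higher entropy.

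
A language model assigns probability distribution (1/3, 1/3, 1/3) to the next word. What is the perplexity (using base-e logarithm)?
3.0000

Perplexity is e^H (or exp(H) for natural log).

First, H = -Σ p log p = 1.0986 nats
Perplexity = e^1.0986 = 3.0000

Interpretation: The model's uncertainty is equivalent to choosing uniformly among 3.0 options.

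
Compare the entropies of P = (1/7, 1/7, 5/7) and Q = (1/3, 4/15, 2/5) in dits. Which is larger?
Q

Computing entropies in dits:
H(P) = 0.3458
H(Q) = 0.4713

Distribution Q has higher entropy.

Intuition: The distribution closer to uniform (more spread out) has higher entropy.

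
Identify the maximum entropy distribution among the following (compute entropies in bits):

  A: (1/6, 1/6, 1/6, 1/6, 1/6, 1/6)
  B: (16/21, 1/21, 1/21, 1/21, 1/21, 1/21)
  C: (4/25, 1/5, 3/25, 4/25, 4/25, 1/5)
A

For a discrete distribution over n outcomes, entropy is maximized by the uniform distribution.

Computing entropies:
H(A) = 2.5850 bits
H(B) = 1.3447 bits
H(C) = 2.5649 bits

The uniform distribution (where all probabilities equal 1/6) achieves the maximum entropy of log_2(6) = 2.5850 bits.

Distribution A has the highest entropy.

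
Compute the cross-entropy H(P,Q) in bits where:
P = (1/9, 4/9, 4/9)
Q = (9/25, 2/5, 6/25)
1.6664 bits

Cross-entropy: H(P,Q) = -Σ p(x) log q(x)

Alternatively: H(P,Q) = H(P) + D_KL(P||Q)
H(P) = 1.3921 bits
D_KL(P||Q) = 0.2742 bits

H(P,Q) = 1.3921 + 0.2742 = 1.6664 bits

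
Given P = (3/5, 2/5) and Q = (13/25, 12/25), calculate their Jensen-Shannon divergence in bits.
0.0047 bits

Jensen-Shannon divergence is:
JSD(P||Q) = 0.5 × D_KL(P||M) + 0.5 × D_KL(Q||M)
where M = 0.5 × (P + Q) is the mixture distribution.

M = 0.5 × (3/5, 2/5) + 0.5 × (13/25, 12/25) = (14/25, 11/25)

D_KL(P||M) = 0.0047 bits
D_KL(Q||M) = 0.0047 bits

JSD(P||Q) = 0.5 × 0.0047 + 0.5 × 0.0047 = 0.0047 bits

Unlike KL divergence, JSD is symmetric and bounded: 0 ≤ JSD ≤ log(2).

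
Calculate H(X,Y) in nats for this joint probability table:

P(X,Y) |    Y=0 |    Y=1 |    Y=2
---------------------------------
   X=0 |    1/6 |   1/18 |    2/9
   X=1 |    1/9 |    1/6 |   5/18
1.6920 nats

Joint entropy is H(X,Y) = -Σ_{x,y} p(x,y) log p(x,y).

Summing over all non-zero entries:
H(X,Y) = -[1/6·log_e(1/6) + 1/18·log_e(1/18) + 2/9·log_e(2/9) + 1/9·log_e(1/9) + 1/6·log_e(1/6) + 5/18·log_e(5/18)]
H(X,Y) = 1.6920 nats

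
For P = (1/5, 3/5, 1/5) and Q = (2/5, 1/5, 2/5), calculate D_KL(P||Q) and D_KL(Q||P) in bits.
D_KL(P||Q) = 0.5510, D_KL(Q||P) = 0.4830

KL divergence is not symmetric: D_KL(P||Q) ≠ D_KL(Q||P) in general.

D_KL(P||Q) = 0.5510 bits
D_KL(Q||P) = 0.4830 bits

No, they are not equal!

This asymmetry is why KL divergence is not a true distance metric.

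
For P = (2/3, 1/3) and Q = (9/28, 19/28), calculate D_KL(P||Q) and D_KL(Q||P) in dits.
D_KL(P||Q) = 0.1083, D_KL(Q||P) = 0.1077

KL divergence is not symmetric: D_KL(P||Q) ≠ D_KL(Q||P) in general.

D_KL(P||Q) = 0.1083 dits
D_KL(Q||P) = 0.1077 dits

No, they are not equal!

This asymmetry is why KL divergence is not a true distance metric.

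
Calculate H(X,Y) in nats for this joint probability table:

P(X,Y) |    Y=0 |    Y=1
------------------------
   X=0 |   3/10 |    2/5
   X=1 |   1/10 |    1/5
1.2799 nats

Joint entropy is H(X,Y) = -Σ_{x,y} p(x,y) log p(x,y).

Summing over all non-zero entries:
H(X,Y) = -[3/10·log_e(3/10) + 2/5·log_e(2/5) + 1/10·log_e(1/10) + 1/5·log_e(1/5)]
H(X,Y) = 1.2799 nats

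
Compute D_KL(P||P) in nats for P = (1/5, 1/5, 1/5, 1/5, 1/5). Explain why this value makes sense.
0.0000 nats

KL divergence satisfies the Gibbs inequality: D_KL(P||Q) ≥ 0 for all distributions P, Q.

D_KL(P||Q) = Σ p(x) log(p(x)/q(x))
Each term is p(x) × log_e(p(x)/p(x)) = p(x) × log_e(1) = 0, so the sum is 0.
D_KL(P||Q) = 0.0000 nats

When P = Q, the KL divergence is exactly 0, as there is no 'divergence' between identical distributions.

This non-negativity is a fundamental property: relative entropy cannot be negative because it measures how different Q is from P.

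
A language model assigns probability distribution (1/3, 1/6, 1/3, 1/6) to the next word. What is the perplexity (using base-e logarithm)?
3.7798

Perplexity is e^H (or exp(H) for natural log).

First, H = -Σ p log p = 1.3297 nats
Perplexity = e^1.3297 = 3.7798

Interpretation: The model's uncertainty is equivalent to choosing uniformly among 3.8 options.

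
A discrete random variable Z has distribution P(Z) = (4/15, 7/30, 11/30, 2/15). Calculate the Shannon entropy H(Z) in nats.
1.3286 nats

Shannon entropy is H(X) = -Σ p(x) log p(x).

For P = (4/15, 7/30, 11/30, 2/15):
H = -4/15 × log_e(4/15) -7/30 × log_e(7/30) -11/30 × log_e(11/30) -2/15 × log_e(2/15)
H = 1.3286 nats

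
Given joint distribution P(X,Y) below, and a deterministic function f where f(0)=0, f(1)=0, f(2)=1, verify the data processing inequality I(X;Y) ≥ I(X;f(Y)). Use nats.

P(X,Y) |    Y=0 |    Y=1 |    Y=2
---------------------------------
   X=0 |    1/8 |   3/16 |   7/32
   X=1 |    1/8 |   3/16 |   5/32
I(X;Y) = 0.0033, I(X;f(Y)) = 0.0033, inequality holds: 0.0033 ≥ 0.0033

Data Processing Inequality: For any Markov chain X → Y → Z, we have I(X;Y) ≥ I(X;Z).

Here Z = f(Y) is a deterministic function of Y, forming X → Y → Z.

Original I(X;Y) = 0.0033 nats

After applying f:
P(X,Z) where Z=f(Y):
- P(X,Z=0) = P(X,Y=0) + P(X,Y=1)
- P(X,Z=1) = P(X,Y=2)

I(X;Z) = I(X;f(Y)) = 0.0033 nats

Verification: 0.0033 ≥ 0.0033 ✓

Information cannot be created by processing; the function f can only lose information about X.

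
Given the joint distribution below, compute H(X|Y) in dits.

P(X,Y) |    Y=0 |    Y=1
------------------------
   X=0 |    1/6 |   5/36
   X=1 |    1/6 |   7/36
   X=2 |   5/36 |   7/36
0.4738 dits

Using the chain rule: H(X|Y) = H(X,Y) - H(Y)

First, compute H(X,Y) = 0.7741 dits

Marginal P(Y) = (17/36, 19/36)
H(Y) = 0.3004 dits

H(X|Y) = H(X,Y) - H(Y) = 0.7741 - 0.3004 = 0.4738 dits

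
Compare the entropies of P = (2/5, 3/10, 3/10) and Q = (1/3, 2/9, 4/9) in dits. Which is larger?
P

Computing entropies in dits:
H(P) = 0.4729
H(Q) = 0.4607

Distribution P has higher entropy.

Intuition: The distribution closer to uniform (more spread out) has higher entropy.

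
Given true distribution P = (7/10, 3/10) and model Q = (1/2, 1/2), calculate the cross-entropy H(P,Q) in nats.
0.6931 nats

Cross-entropy: H(P,Q) = -Σ p(x) log q(x)

Alternatively: H(P,Q) = H(P) + D_KL(P||Q)
H(P) = 0.6109 nats
D_KL(P||Q) = 0.0823 nats

H(P,Q) = 0.6109 + 0.0823 = 0.6931 nats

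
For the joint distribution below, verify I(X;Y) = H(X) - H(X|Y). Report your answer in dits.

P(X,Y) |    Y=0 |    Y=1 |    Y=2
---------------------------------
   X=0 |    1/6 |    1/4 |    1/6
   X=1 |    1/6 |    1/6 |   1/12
I(X;Y) = 0.0037 dits

Mutual information has multiple equivalent forms:
- I(X;Y) = H(X) - H(X|Y)
- I(X;Y) = H(Y) - H(Y|X)
- I(X;Y) = H(X) + H(Y) - H(X,Y)

Computing all quantities:
H(X) = 0.2950, H(Y) = 0.4680, H(X,Y) = 0.7592
H(X|Y) = 0.2912, H(Y|X) = 0.4642

Verification:
H(X) - H(X|Y) = 0.2950 - 0.2912 = 0.0037
H(Y) - H(Y|X) = 0.4680 - 0.4642 = 0.0037
H(X) + H(Y) - H(X,Y) = 0.2950 + 0.4680 - 0.7592 = 0.0037

All forms give I(X;Y) = 0.0037 dits. ✓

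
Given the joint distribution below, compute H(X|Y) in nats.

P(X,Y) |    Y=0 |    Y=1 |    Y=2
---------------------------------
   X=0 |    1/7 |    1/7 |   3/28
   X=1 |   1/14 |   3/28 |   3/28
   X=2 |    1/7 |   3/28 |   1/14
1.0748 nats

Using the chain rule: H(X|Y) = H(X,Y) - H(Y)

First, compute H(X,Y) = 2.1682 nats

Marginal P(Y) = (5/14, 5/14, 2/7)
H(Y) = 1.0934 nats

H(X|Y) = H(X,Y) - H(Y) = 2.1682 - 1.0934 = 1.0748 nats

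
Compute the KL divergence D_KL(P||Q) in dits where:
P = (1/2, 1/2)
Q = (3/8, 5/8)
0.0140 dits

KL divergence: D_KL(P||Q) = Σ p(x) log(p(x)/q(x))

Computing term by term:
  x=0: 1/2 × log_10[(1/2)/(3/8)] = 1/2 × 0.1249 = 0.0625
  x=1: 1/2 × log_10[(1/2)/(5/8)] = 1/2 × -0.0969 = -0.0485

D_KL(P||Q) = 0.0140 dits

Note: KL divergence is always non-negative and equals 0 iff P = Q.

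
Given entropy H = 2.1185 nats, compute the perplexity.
8.3187

Perplexity is e^H (or exp(H) for natural log).

H = 2.1185 nats
Perplexity = e^2.1185 = 8.3187

Interpretation: The model's uncertainty is equivalent to choosing uniformly among 8.3 options.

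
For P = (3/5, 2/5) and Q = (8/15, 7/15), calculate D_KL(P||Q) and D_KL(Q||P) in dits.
D_KL(P||Q) = 0.0039, D_KL(Q||P) = 0.0040

KL divergence is not symmetric: D_KL(P||Q) ≠ D_KL(Q||P) in general.

D_KL(P||Q) = 0.0039 dits
D_KL(Q||P) = 0.0040 dits

No, they are not equal!

This asymmetry is why KL divergence is not a true distance metric.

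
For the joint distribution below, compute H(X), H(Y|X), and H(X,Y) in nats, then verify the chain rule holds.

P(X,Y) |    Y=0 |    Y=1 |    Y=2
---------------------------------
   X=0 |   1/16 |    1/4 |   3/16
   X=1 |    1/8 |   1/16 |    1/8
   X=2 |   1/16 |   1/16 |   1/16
H(X,Y) = 2.0467, H(X) = 1.0239, H(Y|X) = 1.0228 (all in nats)

Chain rule: H(X,Y) = H(X) + H(Y|X)

Left side — joint entropy directly:
H(X,Y) = -Σ p(x,y) log p(x,y) = 2.0467 nats

Right side — compute H(Y|X) from the conditional distributions:
P(X) = (1/2, 5/16, 3/16), so H(X) = 1.0239 nats
H(Y|X) = Σ_x P(X=x) · H(Y|X=x):
  P(Y|X=0) = (1/8, 1/2, 3/8), H(Y|X=0) = 0.9743, weight P(X=0) = 1/2
  P(Y|X=1) = (2/5, 1/5, 2/5), H(Y|X=1) = 1.0549, weight P(X=1) = 5/16
  P(Y|X=2) = (1/3, 1/3, 1/3), H(Y|X=2) = 1.0986, weight P(X=2) = 3/16
H(Y|X) = 1.0228 nats

H(X) + H(Y|X) = 1.0239 + 1.0228 = 2.0467 nats

Both sides equal 2.0467 nats. ✓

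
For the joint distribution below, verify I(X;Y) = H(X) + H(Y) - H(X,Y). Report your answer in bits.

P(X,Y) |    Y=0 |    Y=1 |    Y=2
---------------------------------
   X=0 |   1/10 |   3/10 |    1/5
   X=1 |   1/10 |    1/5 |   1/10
I(X;Y) = 0.0100 bits

Mutual information has multiple equivalent forms:
- I(X;Y) = H(X) - H(X|Y)
- I(X;Y) = H(Y) - H(Y|X)
- I(X;Y) = H(X) + H(Y) - H(X,Y)

Computing all quantities:
H(X) = 0.9710, H(Y) = 1.4855, H(X,Y) = 2.4464
H(X|Y) = 0.9610, H(Y|X) = 1.4755

Verification:
H(X) - H(X|Y) = 0.9710 - 0.9610 = 0.0100
H(Y) - H(Y|X) = 1.4855 - 1.4755 = 0.0100
H(X) + H(Y) - H(X,Y) = 0.9710 + 1.4855 - 2.4464 = 0.0100

All forms give I(X;Y) = 0.0100 bits. ✓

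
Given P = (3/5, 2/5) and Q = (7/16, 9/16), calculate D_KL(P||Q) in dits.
0.0231 dits

KL divergence: D_KL(P||Q) = Σ p(x) log(p(x)/q(x))

Computing term by term:
  x=0: 3/5 × log_10[(3/5)/(7/16)] = 3/5 × 0.1372 = 0.0823
  x=1: 2/5 × log_10[(2/5)/(9/16)] = 2/5 × -0.1481 = -0.0592

D_KL(P||Q) = 0.0231 dits

Note: KL divergence is always non-negative and equals 0 iff P = Q.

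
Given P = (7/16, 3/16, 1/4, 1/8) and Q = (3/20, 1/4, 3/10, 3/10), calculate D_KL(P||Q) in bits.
0.3742 bits

KL divergence: D_KL(P||Q) = Σ p(x) log(p(x)/q(x))

Computing term by term:
  x=0: 7/16 × log_2[(7/16)/(3/20)] = 7/16 × 1.5443 = 0.6756
  x=1: 3/16 × log_2[(3/16)/(1/4)] = 3/16 × -0.4150 = -0.0778
  x=2: 1/4 × log_2[(1/4)/(3/10)] = 1/4 × -0.2630 = -0.0658
  x=3: 1/8 × log_2[(1/8)/(3/10)] = 1/8 × -1.2630 = -0.1579

D_KL(P||Q) = 0.3742 bits

Note: KL divergence is always non-negative and equals 0 iff P = Q.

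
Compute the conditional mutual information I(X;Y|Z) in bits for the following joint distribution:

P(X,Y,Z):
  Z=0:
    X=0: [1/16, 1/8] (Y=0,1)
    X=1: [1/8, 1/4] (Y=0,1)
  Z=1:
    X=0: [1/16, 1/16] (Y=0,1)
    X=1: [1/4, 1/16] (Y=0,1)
0.0270 bits

Conditional mutual information: I(X;Y|Z) = H(X|Z) + H(Y|Z) - H(X,Y|Z)

H(Z) = 0.9887
H(X,Z) = 1.8829 → H(X|Z) = 0.8942
H(Y,Z) = 1.8829 → H(Y|Z) = 0.8942
H(X,Y,Z) = 2.7500 → H(X,Y|Z) = 1.7613

I(X;Y|Z) = 0.8942 + 0.8942 - 1.7613 = 0.0270 bits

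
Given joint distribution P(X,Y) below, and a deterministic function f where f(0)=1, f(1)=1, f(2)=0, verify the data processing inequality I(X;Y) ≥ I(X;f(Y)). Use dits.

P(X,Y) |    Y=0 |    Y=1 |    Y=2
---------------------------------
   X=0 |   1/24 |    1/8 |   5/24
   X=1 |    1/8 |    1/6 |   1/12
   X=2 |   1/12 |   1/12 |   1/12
I(X;Y) = 0.0254, I(X;f(Y)) = 0.0201, inequality holds: 0.0254 ≥ 0.0201

Data Processing Inequality: For any Markov chain X → Y → Z, we have I(X;Y) ≥ I(X;Z).

Here Z = f(Y) is a deterministic function of Y, forming X → Y → Z.

Original I(X;Y) = 0.0254 dits

After applying f:
P(X,Z) where Z=f(Y):
- P(X,Z=0) = P(X,Y=2)
- P(X,Z=1) = P(X,Y=0) + P(X,Y=1)

I(X;Z) = I(X;f(Y)) = 0.0201 dits

Verification: 0.0254 ≥ 0.0201 ✓

Information cannot be created by processing; the function f can only lose information about X.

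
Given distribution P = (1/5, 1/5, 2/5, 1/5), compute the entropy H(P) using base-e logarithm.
1.3322 nats

Shannon entropy is H(X) = -Σ p(x) log p(x).

For P = (1/5, 1/5, 2/5, 1/5):
H = -1/5 × log_e(1/5) -1/5 × log_e(1/5) -2/5 × log_e(2/5) -1/5 × log_e(1/5)
H = 1.3322 nats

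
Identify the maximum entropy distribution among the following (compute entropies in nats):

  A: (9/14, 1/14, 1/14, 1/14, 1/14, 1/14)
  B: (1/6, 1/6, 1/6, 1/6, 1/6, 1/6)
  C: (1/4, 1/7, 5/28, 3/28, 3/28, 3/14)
B

For a discrete distribution over n outcomes, entropy is maximized by the uniform distribution.

Computing entropies:
H(A) = 1.2266 nats
H(B) = 1.7918 nats
H(C) = 1.7409 nats

The uniform distribution (where all probabilities equal 1/6) achieves the maximum entropy of log_e(6) = 1.7918 nats.

Distribution B has the highest entropy.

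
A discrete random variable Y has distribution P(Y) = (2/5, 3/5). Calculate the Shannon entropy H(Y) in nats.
0.6730 nats

Shannon entropy is H(X) = -Σ p(x) log p(x).

For P = (2/5, 3/5):
H = -2/5 × log_e(2/5) -3/5 × log_e(3/5)
H = 0.6730 nats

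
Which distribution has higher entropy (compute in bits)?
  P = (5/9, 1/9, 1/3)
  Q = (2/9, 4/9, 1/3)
Q

Computing entropies in bits:
H(P) = 1.3516
H(Q) = 1.5305

Distribution Q has higher entropy.

Intuition: The distribution closer to uniform (more spread out) has higher entropy.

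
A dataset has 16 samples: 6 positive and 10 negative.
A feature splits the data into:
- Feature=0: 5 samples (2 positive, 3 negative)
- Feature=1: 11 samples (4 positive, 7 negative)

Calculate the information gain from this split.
0.0009 bits

Information Gain = H(Y) - H(Y|Feature)

Before split:
P(positive) = 6/16 = 0.3750
H(Y) = 0.9544 bits

After split:
Feature=0: H = 0.9710 bits (weight = 5/16)
Feature=1: H = 0.9457 bits (weight = 11/16)
H(Y|Feature) = (5/16)×0.9710 + (11/16)×0.9457 = 0.9536 bits

Information Gain = 0.9544 - 0.9536 = 0.0009 bits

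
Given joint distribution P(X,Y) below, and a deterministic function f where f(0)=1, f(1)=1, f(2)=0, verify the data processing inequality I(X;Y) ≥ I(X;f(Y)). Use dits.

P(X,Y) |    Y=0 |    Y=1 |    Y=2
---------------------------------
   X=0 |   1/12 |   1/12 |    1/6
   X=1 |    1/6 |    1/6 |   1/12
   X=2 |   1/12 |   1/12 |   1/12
I(X;Y) = 0.0164, I(X;f(Y)) = 0.0164, inequality holds: 0.0164 ≥ 0.0164

Data Processing Inequality: For any Markov chain X → Y → Z, we have I(X;Y) ≥ I(X;Z).

Here Z = f(Y) is a deterministic function of Y, forming X → Y → Z.

Original I(X;Y) = 0.0164 dits

After applying f:
P(X,Z) where Z=f(Y):
- P(X,Z=0) = P(X,Y=2)
- P(X,Z=1) = P(X,Y=0) + P(X,Y=1)

I(X;Z) = I(X;f(Y)) = 0.0164 dits

Verification: 0.0164 ≥ 0.0164 ✓

Information cannot be created by processing; the function f can only lose information about X.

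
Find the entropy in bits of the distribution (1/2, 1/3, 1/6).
1.4591 bits

Shannon entropy is H(X) = -Σ p(x) log p(x).

For P = (1/2, 1/3, 1/6):
H = -1/2 × log_2(1/2) -1/3 × log_2(1/3) -1/6 × log_2(1/6)
H = 1.4591 bits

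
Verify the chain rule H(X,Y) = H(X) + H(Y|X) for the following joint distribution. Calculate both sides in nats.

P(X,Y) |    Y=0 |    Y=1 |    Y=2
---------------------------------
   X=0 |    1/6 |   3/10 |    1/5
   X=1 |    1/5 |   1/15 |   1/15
H(X,Y) = 1.6647, H(X) = 0.6365, H(Y|X) = 1.0282 (all in nats)

Chain rule: H(X,Y) = H(X) + H(Y|X)

Left side — joint entropy directly:
H(X,Y) = -Σ p(x,y) log p(x,y) = 1.6647 nats

Right side — compute H(Y|X) from the conditional distributions:
P(X) = (2/3, 1/3), so H(X) = 0.6365 nats
H(Y|X) = Σ_x P(X=x) · H(Y|X=x):
  P(Y|X=0) = (1/4, 9/20, 3/10), H(Y|X=0) = 1.0671, weight P(X=0) = 2/3
  P(Y|X=1) = (3/5, 1/5, 1/5), H(Y|X=1) = 0.9503, weight P(X=1) = 1/3
H(Y|X) = 1.0282 nats

H(X) + H(Y|X) = 0.6365 + 1.0282 = 1.6647 nats

Both sides equal 1.6647 nats. ✓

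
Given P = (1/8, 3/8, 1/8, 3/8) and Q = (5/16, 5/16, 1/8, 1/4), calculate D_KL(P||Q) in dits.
0.0460 dits

KL divergence: D_KL(P||Q) = Σ p(x) log(p(x)/q(x))

Computing term by term:
  x=0: 1/8 × log_10[(1/8)/(5/16)] = 1/8 × -0.3979 = -0.0497
  x=1: 3/8 × log_10[(3/8)/(5/16)] = 3/8 × 0.0792 = 0.0297
  x=2: 1/8 × log_10[(1/8)/(1/8)] = 1/8 × 0.0000 = 0.0000
  x=3: 3/8 × log_10[(3/8)/(1/4)] = 3/8 × 0.1761 = 0.0660

D_KL(P||Q) = 0.0460 dits

Note: KL divergence is always non-negative and equals 0 iff P = Q.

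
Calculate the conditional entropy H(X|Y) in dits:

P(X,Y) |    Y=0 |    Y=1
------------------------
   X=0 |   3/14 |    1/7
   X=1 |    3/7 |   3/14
0.2821 dits

Using the chain rule: H(X|Y) = H(X,Y) - H(Y)

First, compute H(X,Y) = 0.5651 dits

Marginal P(Y) = (9/14, 5/14)
H(Y) = 0.2831 dits

H(X|Y) = H(X,Y) - H(Y) = 0.5651 - 0.2831 = 0.2821 dits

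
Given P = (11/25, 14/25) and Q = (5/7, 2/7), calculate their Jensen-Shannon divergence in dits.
0.0170 dits

Jensen-Shannon divergence is:
JSD(P||Q) = 0.5 × D_KL(P||M) + 0.5 × D_KL(Q||M)
where M = 0.5 × (P + Q) is the mixture distribution.

M = 0.5 × (11/25, 14/25) + 0.5 × (5/7, 2/7) = (0.577143, 0.422857)

D_KL(P||M) = 0.0165 dits
D_KL(Q||M) = 0.0175 dits

JSD(P||Q) = 0.5 × 0.0165 + 0.5 × 0.0175 = 0.0170 dits

Unlike KL divergence, JSD is symmetric and bounded: 0 ≤ JSD ≤ log(2).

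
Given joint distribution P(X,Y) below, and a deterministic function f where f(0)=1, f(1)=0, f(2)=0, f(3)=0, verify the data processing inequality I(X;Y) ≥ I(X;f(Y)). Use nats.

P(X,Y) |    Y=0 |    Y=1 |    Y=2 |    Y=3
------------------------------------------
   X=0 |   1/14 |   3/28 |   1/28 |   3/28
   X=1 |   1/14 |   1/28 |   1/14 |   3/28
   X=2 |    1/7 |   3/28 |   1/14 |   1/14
I(X;Y) = 0.0441, I(X;f(Y)) = 0.0098, inequality holds: 0.0441 ≥ 0.0098

Data Processing Inequality: For any Markov chain X → Y → Z, we have I(X;Y) ≥ I(X;Z).

Here Z = f(Y) is a deterministic function of Y, forming X → Y → Z.

Original I(X;Y) = 0.0441 nats

After applying f:
P(X,Z) where Z=f(Y):
- P(X,Z=0) = P(X,Y=1) + P(X,Y=2) + P(X,Y=3)
- P(X,Z=1) = P(X,Y=0)

I(X;Z) = I(X;f(Y)) = 0.0098 nats

Verification: 0.0441 ≥ 0.0098 ✓

Information cannot be created by processing; the function f can only lose information about X.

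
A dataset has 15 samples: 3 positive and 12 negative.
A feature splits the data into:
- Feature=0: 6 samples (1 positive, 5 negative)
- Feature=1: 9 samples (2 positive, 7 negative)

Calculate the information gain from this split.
0.0034 bits

Information Gain = H(Y) - H(Y|Feature)

Before split:
P(positive) = 3/15 = 0.2000
H(Y) = 0.7219 bits

After split:
Feature=0: H = 0.6500 bits (weight = 6/15)
Feature=1: H = 0.7642 bits (weight = 9/15)
H(Y|Feature) = (6/15)×0.6500 + (9/15)×0.7642 = 0.7185 bits

Information Gain = 0.7219 - 0.7185 = 0.0034 bits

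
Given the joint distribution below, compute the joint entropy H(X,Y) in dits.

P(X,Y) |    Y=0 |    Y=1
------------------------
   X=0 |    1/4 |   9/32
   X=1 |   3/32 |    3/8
0.5616 dits

Joint entropy is H(X,Y) = -Σ_{x,y} p(x,y) log p(x,y).

Summing over all non-zero entries:
H(X,Y) = -[1/4·log_10(1/4) + 9/32·log_10(9/32) + 3/32·log_10(3/32) + 3/8·log_10(3/8)]
H(X,Y) = 0.5616 dits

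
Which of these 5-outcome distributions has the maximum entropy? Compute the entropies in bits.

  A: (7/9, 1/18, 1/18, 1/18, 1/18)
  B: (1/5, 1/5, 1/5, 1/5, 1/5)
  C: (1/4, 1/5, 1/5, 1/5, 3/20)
B

For a discrete distribution over n outcomes, entropy is maximized by the uniform distribution.

Computing entropies:
H(A) = 1.2086 bits
H(B) = 2.3219 bits
H(C) = 2.3037 bits

The uniform distribution (where all probabilities equal 1/5) achieves the maximum entropy of log_2(5) = 2.3219 bits.

Distribution B has the highest entropy.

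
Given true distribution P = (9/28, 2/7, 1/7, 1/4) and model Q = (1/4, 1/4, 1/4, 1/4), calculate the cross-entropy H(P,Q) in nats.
1.3863 nats

Cross-entropy: H(P,Q) = -Σ p(x) log q(x)

Alternatively: H(P,Q) = H(P) + D_KL(P||Q)
H(P) = 1.3473 nats
D_KL(P||Q) = 0.0390 nats

H(P,Q) = 1.3473 + 0.0390 = 1.3863 nats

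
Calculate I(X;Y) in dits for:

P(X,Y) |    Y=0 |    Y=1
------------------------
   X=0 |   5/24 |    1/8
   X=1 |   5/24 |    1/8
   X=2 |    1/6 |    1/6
0.0031 dits

Mutual information: I(X;Y) = H(X) + H(Y) - H(X,Y)

Marginals:
P(X) = (1/3, 1/3, 1/3), H(X) = 0.4771 dits
P(Y) = (7/12, 5/12), H(Y) = 0.2950 dits

Joint entropy: H(X,Y) = 0.7690 dits

I(X;Y) = 0.4771 + 0.2950 - 0.7690 = 0.0031 dits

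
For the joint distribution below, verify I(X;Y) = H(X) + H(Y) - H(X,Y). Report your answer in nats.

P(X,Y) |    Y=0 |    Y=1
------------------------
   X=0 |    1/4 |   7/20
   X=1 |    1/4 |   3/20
I(X;Y) = 0.0210 nats

Mutual information has multiple equivalent forms:
- I(X;Y) = H(X) - H(X|Y)
- I(X;Y) = H(Y) - H(Y|X)
- I(X;Y) = H(X) + H(Y) - H(X,Y)

Computing all quantities:
H(X) = 0.6730, H(Y) = 0.6931, H(X,Y) = 1.3452
H(X|Y) = 0.6520, H(Y|X) = 0.6721

Verification:
H(X) - H(X|Y) = 0.6730 - 0.6520 = 0.0210
H(Y) - H(Y|X) = 0.6931 - 0.6721 = 0.0210
H(X) + H(Y) - H(X,Y) = 0.6730 + 0.6931 - 1.3452 = 0.0210

All forms give I(X;Y) = 0.0210 nats. ✓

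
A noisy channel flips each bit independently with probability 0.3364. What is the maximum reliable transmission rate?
0.0787 bits

For a binary symmetric channel (BSC) with error probability p:
Capacity C = 1 - H(p) bits per symbol

where H(p) = -p log₂(p) - (1-p) log₂(1-p) is the binary entropy function.

H(0.3364) = 0.9213 bits
C = 1 - 0.9213 = 0.0787 bits per symbol

This means we can reliably transmit up to 0.0787 bits of information per channel use.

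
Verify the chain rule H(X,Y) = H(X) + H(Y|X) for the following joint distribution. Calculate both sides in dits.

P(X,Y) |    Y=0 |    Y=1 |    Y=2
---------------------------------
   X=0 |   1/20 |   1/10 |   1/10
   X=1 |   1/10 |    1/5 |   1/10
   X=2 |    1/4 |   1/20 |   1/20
H(X,Y) = 0.8855, H(X) = 0.4693, H(Y|X) = 0.4162 (all in dits)

Chain rule: H(X,Y) = H(X) + H(Y|X)

Left side — joint entropy directly:
H(X,Y) = -Σ p(x,y) log p(x,y) = 0.8855 dits

Right side — compute H(Y|X) from the conditional distributions:
P(X) = (1/4, 2/5, 7/20), so H(X) = 0.4693 dits
H(Y|X) = Σ_x P(X=x) · H(Y|X=x):
  P(Y|X=0) = (1/5, 2/5, 2/5), H(Y|X=0) = 0.4581, weight P(X=0) = 1/4
  P(Y|X=1) = (1/4, 1/2, 1/4), H(Y|X=1) = 0.4515, weight P(X=1) = 2/5
  P(Y|X=2) = (5/7, 1/7, 1/7), H(Y|X=2) = 0.3458, weight P(X=2) = 7/20
H(Y|X) = 0.4162 dits

H(X) + H(Y|X) = 0.4693 + 0.4162 = 0.8855 dits

Both sides equal 0.8855 dits. ✓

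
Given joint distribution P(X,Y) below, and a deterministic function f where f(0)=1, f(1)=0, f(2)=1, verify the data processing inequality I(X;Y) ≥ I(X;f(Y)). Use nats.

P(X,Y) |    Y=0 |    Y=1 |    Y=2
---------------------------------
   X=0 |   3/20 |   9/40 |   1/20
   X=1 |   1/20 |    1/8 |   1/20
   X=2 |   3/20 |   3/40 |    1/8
I(X;Y) = 0.0652, I(X;f(Y)) = 0.0516, inequality holds: 0.0652 ≥ 0.0516

Data Processing Inequality: For any Markov chain X → Y → Z, we have I(X;Y) ≥ I(X;Z).

Here Z = f(Y) is a deterministic function of Y, forming X → Y → Z.

Original I(X;Y) = 0.0652 nats

After applying f:
P(X,Z) where Z=f(Y):
- P(X,Z=0) = P(X,Y=1)
- P(X,Z=1) = P(X,Y=0) + P(X,Y=2)

I(X;Z) = I(X;f(Y)) = 0.0516 nats

Verification: 0.0652 ≥ 0.0516 ✓

Information cannot be created by processing; the function f can only lose information about X.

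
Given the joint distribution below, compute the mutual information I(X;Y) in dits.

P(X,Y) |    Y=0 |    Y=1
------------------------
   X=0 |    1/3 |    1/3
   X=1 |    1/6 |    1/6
0.0000 dits

Mutual information: I(X;Y) = H(X) + H(Y) - H(X,Y)

Marginals:
P(X) = (2/3, 1/3), H(X) = 0.2764 dits
P(Y) = (1/2, 1/2), H(Y) = 0.3010 dits

Joint entropy: H(X,Y) = 0.5775 dits

I(X;Y) = 0.2764 + 0.3010 - 0.5775 = 0.0000 dits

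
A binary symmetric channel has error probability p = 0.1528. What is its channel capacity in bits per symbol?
0.3832 bits

For a binary symmetric channel (BSC) with error probability p:
Capacity C = 1 - H(p) bits per symbol

where H(p) = -p log₂(p) - (1-p) log₂(1-p) is the binary entropy function.

H(0.1528) = 0.6168 bits
C = 1 - 0.6168 = 0.3832 bits per symbol

This means we can reliably transmit up to 0.3832 bits of information per channel use.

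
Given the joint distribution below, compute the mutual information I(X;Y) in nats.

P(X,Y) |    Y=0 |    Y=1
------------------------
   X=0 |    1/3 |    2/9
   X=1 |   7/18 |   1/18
0.0495 nats

Mutual information: I(X;Y) = H(X) + H(Y) - H(X,Y)

Marginals:
P(X) = (5/9, 4/9), H(X) = 0.6870 nats
P(Y) = (13/18, 5/18), H(Y) = 0.5908 nats

Joint entropy: H(X,Y) = 1.2283 nats

I(X;Y) = 0.6870 + 0.5908 - 1.2283 = 0.0495 nats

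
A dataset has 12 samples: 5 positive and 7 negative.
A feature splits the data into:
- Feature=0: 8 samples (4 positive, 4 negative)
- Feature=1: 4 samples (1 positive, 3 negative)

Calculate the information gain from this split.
0.0428 bits

Information Gain = H(Y) - H(Y|Feature)

Before split:
P(positive) = 5/12 = 0.4167
H(Y) = 0.9799 bits

After split:
Feature=0: H = 1.0000 bits (weight = 8/12)
Feature=1: H = 0.8113 bits (weight = 4/12)
H(Y|Feature) = (8/12)×1.0000 + (4/12)×0.8113 = 0.9371 bits

Information Gain = 0.9799 - 0.9371 = 0.0428 bits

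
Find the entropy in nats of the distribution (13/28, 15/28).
0.6906 nats

Shannon entropy is H(X) = -Σ p(x) log p(x).

For P = (13/28, 15/28):
H = -13/28 × log_e(13/28) -15/28 × log_e(15/28)
H = 0.6906 nats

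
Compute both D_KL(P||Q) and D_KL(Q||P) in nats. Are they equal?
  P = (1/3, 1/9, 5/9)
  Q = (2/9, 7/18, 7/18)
D_KL(P||Q) = 0.1941, D_KL(Q||P) = 0.2584

KL divergence is not symmetric: D_KL(P||Q) ≠ D_KL(Q||P) in general.

D_KL(P||Q) = 0.1941 nats
D_KL(Q||P) = 0.2584 nats

No, they are not equal!

This asymmetry is why KL divergence is not a true distance metric.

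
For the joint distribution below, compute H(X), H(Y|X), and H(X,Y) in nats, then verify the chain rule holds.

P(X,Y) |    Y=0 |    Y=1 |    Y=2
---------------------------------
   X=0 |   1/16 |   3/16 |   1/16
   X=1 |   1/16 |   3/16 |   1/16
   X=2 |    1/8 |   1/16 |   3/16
H(X,Y) = 2.0680, H(X) = 1.0948, H(Y|X) = 0.9732 (all in nats)

Chain rule: H(X,Y) = H(X) + H(Y|X)

Left side — joint entropy directly:
H(X,Y) = -Σ p(x,y) log p(x,y) = 2.0680 nats

Right side — compute H(Y|X) from the conditional distributions:
P(X) = (5/16, 5/16, 3/8), so H(X) = 1.0948 nats
H(Y|X) = Σ_x P(X=x) · H(Y|X=x):
  P(Y|X=0) = (1/5, 3/5, 1/5), H(Y|X=0) = 0.9503, weight P(X=0) = 5/16
  P(Y|X=1) = (1/5, 3/5, 1/5), H(Y|X=1) = 0.9503, weight P(X=1) = 5/16
  P(Y|X=2) = (1/3, 1/6, 1/2), H(Y|X=2) = 1.0114, weight P(X=2) = 3/8
H(Y|X) = 0.9732 nats

H(X) + H(Y|X) = 1.0948 + 0.9732 = 2.0680 nats

Both sides equal 2.0680 nats. ✓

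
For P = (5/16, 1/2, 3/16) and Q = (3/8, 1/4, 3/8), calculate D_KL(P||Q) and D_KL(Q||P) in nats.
D_KL(P||Q) = 0.1596, D_KL(Q||P) = 0.1550

KL divergence is not symmetric: D_KL(P||Q) ≠ D_KL(Q||P) in general.

D_KL(P||Q) = 0.1596 nats
D_KL(Q||P) = 0.1550 nats

No, they are not equal!

This asymmetry is why KL divergence is not a true distance metric.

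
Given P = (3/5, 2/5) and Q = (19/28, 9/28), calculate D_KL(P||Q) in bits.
0.0197 bits

KL divergence: D_KL(P||Q) = Σ p(x) log(p(x)/q(x))

Computing term by term:
  x=0: 3/5 × log_2[(3/5)/(19/28)] = 3/5 × -0.1775 = -0.1065
  x=1: 2/5 × log_2[(2/5)/(9/28)] = 2/5 × 0.3155 = 0.1262

D_KL(P||Q) = 0.0197 bits

Note: KL divergence is always non-negative and equals 0 iff P = Q.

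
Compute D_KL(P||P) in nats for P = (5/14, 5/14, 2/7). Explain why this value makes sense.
0.0000 nats

KL divergence satisfies the Gibbs inequality: D_KL(P||Q) ≥ 0 for all distributions P, Q.

D_KL(P||Q) = Σ p(x) log(p(x)/q(x))
Each term is p(x) × log_e(p(x)/p(x)) = p(x) × log_e(1) = 0, so the sum is 0.
D_KL(P||Q) = 0.0000 nats

When P = Q, the KL divergence is exactly 0, as there is no 'divergence' between identical distributions.

This non-negativity is a fundamental property: relative entropy cannot be negative because it measures how different Q is from P.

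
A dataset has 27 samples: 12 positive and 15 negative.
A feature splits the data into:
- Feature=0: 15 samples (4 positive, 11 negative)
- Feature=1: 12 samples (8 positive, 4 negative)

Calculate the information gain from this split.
0.1181 bits

Information Gain = H(Y) - H(Y|Feature)

Before split:
P(positive) = 12/27 = 0.4444
H(Y) = 0.9911 bits

After split:
Feature=0: H = 0.8366 bits (weight = 15/27)
Feature=1: H = 0.9183 bits (weight = 12/27)
H(Y|Feature) = (15/27)×0.8366 + (12/27)×0.9183 = 0.8729 bits

Information Gain = 0.9911 - 0.8729 = 0.1181 bits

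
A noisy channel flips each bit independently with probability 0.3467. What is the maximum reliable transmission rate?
0.0689 bits

For a binary symmetric channel (BSC) with error probability p:
Capacity C = 1 - H(p) bits per symbol

where H(p) = -p log₂(p) - (1-p) log₂(1-p) is the binary entropy function.

H(0.3467) = 0.9311 bits
C = 1 - 0.9311 = 0.0689 bits per symbol

This means we can reliably transmit up to 0.0689 bits of information per channel use.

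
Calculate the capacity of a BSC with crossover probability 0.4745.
0.0019 bits

For a binary symmetric channel (BSC) with error probability p:
Capacity C = 1 - H(p) bits per symbol

where H(p) = -p log₂(p) - (1-p) log₂(1-p) is the binary entropy function.

H(0.4745) = 0.9981 bits
C = 1 - 0.9981 = 0.0019 bits per symbol

This means we can reliably transmit up to 0.0019 bits of information per channel use.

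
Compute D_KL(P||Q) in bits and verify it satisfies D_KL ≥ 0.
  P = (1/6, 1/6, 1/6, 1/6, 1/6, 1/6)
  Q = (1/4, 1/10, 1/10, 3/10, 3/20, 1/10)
0.1550 bits

KL divergence satisfies the Gibbs inequality: D_KL(P||Q) ≥ 0 for all distributions P, Q.

D_KL(P||Q) = Σ p(x) log(p(x)/q(x))
Term by term:
  x=0: 1/6 × log_2[(1/6)/(1/4)] = -0.0975
  x=1: 1/6 × log_2[(1/6)/(1/10)] = 0.1228
  x=2: 1/6 × log_2[(1/6)/(1/10)] = 0.1228
  x=3: 1/6 × log_2[(1/6)/(3/10)] = -0.1413
  x=4: 1/6 × log_2[(1/6)/(3/20)] = 0.0253
  x=5: 1/6 × log_2[(1/6)/(1/10)] = 0.1228
D_KL(P||Q) = 0.1550 bits

D_KL(P||Q) = 0.1550 ≥ 0 ✓

This non-negativity is a fundamental property: relative entropy cannot be negative because it measures how different Q is from P.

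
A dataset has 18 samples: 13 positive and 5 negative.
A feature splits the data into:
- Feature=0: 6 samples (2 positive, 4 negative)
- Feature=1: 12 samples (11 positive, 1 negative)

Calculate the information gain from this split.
0.2704 bits

Information Gain = H(Y) - H(Y|Feature)

Before split:
P(positive) = 13/18 = 0.7222
H(Y) = 0.8524 bits

After split:
Feature=0: H = 0.9183 bits (weight = 6/18)
Feature=1: H = 0.4138 bits (weight = 12/18)
H(Y|Feature) = (6/18)×0.9183 + (12/18)×0.4138 = 0.5820 bits

Information Gain = 0.8524 - 0.5820 = 0.2704 bits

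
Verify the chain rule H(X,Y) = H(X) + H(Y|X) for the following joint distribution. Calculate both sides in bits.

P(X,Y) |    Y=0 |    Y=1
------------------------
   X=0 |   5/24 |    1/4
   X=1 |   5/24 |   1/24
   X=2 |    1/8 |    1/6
H(X,Y) = 2.4398, H(X) = 1.5343, H(Y|X) = 0.9055 (all in bits)

Chain rule: H(X,Y) = H(X) + H(Y|X)

Left side — joint entropy directly:
H(X,Y) = -Σ p(x,y) log p(x,y) = 2.4398 bits

Right side — compute H(Y|X) from the conditional distributions:
P(X) = (11/24, 1/4, 7/24), so H(X) = 1.5343 bits
H(Y|X) = Σ_x P(X=x) · H(Y|X=x):
  P(Y|X=0) = (5/11, 6/11), H(Y|X=0) = 0.9940, weight P(X=0) = 11/24
  P(Y|X=1) = (5/6, 1/6), H(Y|X=1) = 0.6500, weight P(X=1) = 1/4
  P(Y|X=2) = (3/7, 4/7), H(Y|X=2) = 0.9852, weight P(X=2) = 7/24
H(Y|X) = 0.9055 bits

H(X) + H(Y|X) = 1.5343 + 0.9055 = 2.4398 bits

Both sides equal 2.4398 bits. ✓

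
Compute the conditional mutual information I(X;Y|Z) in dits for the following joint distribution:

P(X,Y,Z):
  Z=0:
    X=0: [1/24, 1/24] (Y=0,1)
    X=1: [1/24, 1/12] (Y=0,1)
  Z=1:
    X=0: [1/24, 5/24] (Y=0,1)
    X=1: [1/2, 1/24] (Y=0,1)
0.1030 dits

Conditional mutual information: I(X;Y|Z) = H(X|Z) + H(Y|Z) - H(X,Y|Z)

H(Z) = 0.2222
H(X,Z) = 0.4976 → H(X|Z) = 0.2753
H(Y,Z) = 0.4976 → H(Y|Z) = 0.2753
H(X,Y,Z) = 0.6699 → H(X,Y|Z) = 0.4477

I(X;Y|Z) = 0.2753 + 0.2753 - 0.4477 = 0.1030 dits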